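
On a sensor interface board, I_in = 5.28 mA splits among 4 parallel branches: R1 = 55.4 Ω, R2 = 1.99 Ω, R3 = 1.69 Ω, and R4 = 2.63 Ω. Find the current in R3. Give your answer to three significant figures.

I ≈ 2.09 mA

Total conductance ΣG = 1/55.4 + 1/1.99 + 1/1.69 + 1/2.63 = 1.493 (units of 1/Ω).
By the current-divider rule, I = I_in · G_k/ΣG = 5.28 × 0.3965 = 2.093 mA.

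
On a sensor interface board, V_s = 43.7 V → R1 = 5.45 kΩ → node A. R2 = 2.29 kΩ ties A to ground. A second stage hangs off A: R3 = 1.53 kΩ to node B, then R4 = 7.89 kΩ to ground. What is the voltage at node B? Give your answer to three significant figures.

The second stage (R3 + R4 = 9.420 kΩ) loads node A in parallel with R2.
R2 ‖ (R3+R4) = 1.842 kΩ.
First divider: V_A = V_s · 1.842/(5.45 + 1.842) = 11.04 V.
Stage 2 is unloaded, so V_B = V_A · R4/(R3+R4) = 11.04 × 7.89/9.420 = 9.247 V.

V_B ≈ 9.25 V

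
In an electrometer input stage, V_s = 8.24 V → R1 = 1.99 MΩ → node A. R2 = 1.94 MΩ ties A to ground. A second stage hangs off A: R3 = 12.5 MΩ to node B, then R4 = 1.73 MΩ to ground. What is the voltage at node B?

V_B ≈ 0.463 V

Looking into the second stage from A: R3 + R4 = 14.23 MΩ appears in parallel with R2.
R2 ‖ (R3+R4) = 1.707 MΩ.
V_A = 8.24 × 1.707/(1.99 + 1.707) = 3.805 V.
Then the unloaded second divider: V_B = V_A × R4/(R3+R4) = 3.805 × 0.1216 = 0.4626 V.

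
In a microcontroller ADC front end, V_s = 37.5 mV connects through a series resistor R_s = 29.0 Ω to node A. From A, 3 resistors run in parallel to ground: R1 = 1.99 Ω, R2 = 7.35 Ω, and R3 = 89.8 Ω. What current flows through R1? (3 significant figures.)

Parallel bank: R_p = 1/(1/1.99 + 1/7.35 + 1/89.8) = 1.539 Ω.
V_A by voltage divider: V_A = 37.5 × 1.539/(29.0 + 1.539) = 1.890 mV.
Branch current I = V_A/R1 = 1.890/1.99 = 0.9497 mA.

I ≈ 0.950 mA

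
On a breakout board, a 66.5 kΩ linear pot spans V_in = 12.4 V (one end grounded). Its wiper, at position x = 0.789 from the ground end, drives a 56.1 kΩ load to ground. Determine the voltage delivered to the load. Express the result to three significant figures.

V_out ≈ 8.17 V

Lower segment x·R_p = 52.47 kΩ; upper segment (1−x)·R_p = 14.03 kΩ.
R_L loads the lower segment: effective lower R = 27.11 kΩ.
Then V_out = V_in · 27.11/(14.03 + 27.11) = 8.171 V.
(Unloaded: V_out = x·V_in = 9.78 V.)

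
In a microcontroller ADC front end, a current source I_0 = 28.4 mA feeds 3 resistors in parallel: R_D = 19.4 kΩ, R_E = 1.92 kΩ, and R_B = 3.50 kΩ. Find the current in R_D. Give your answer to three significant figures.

ΣG = 1/19.4 + 1/1.92 + 1/3.50 = 0.8581.
Current divider: I(R_D) = I_0 · G_k/ΣG = 28.4 × (0.05155/0.8581) = 28.4 × 0.06007 = 1.706 mA.

I ≈ 1.71 mA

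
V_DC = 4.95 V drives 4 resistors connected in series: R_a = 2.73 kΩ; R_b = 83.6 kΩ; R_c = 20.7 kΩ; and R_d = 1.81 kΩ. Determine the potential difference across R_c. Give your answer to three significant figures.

Series total: ΣR = 2.73 + 83.6 + 20.7 + 1.81 = 108.8 kΩ.
V = V_DC · R/ΣR = 4.95 × 0.1902 = 0.9414 V.

V ≈ 0.941 V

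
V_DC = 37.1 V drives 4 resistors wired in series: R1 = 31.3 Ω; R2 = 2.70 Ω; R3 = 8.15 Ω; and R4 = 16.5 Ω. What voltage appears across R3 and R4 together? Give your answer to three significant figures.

Total series resistance ΣR = 31.3 + 2.70 + 8.15 + 16.5 = 58.65 Ω.
R_{R3..R4} = 8.15 + 16.5 = 24.65 Ω.
By the voltage-divider rule, V = 37.1 × 24.65/58.65 = 15.59 V.

V ≈ 15.6 V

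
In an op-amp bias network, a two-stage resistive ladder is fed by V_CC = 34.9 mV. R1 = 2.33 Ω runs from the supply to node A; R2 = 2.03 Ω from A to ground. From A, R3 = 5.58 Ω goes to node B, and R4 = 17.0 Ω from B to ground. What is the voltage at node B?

V_B ≈ 11.7 mV

Looking into the second stage from A: R3 + R4 = 22.58 Ω appears in parallel with R2.
Effective lower resistance at A: R2 ‖ 22.58 = 1.863 Ω.
First divider: V_A = V_CC · 1.863/(2.33 + 1.863) = 15.50 mV.
Stage 2 is unloaded, so V_B = V_A · R4/(R3+R4) = 15.50 × 17.0/22.58 = 11.67 mV.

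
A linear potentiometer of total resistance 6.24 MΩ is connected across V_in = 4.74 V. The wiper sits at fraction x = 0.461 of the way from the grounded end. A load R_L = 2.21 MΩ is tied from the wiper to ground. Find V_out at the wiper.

The pot divides into 3.363 MΩ above the wiper and 2.877 MΩ below.
(x·R_p) ‖ R_L = 1.250 MΩ.
Then V_out = V_in · 1.250/(3.363 + 1.250) = 1.284 V.

V_out ≈ 1.28 V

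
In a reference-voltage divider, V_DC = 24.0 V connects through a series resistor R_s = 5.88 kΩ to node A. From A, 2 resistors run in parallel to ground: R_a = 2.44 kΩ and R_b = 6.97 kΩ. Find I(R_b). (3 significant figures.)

Combine the parallel branches: R_p = (1/2.44 + 1/6.97)⁻¹ = 1.807 kΩ.
V_A by voltage divider: V_A = 24.0 × 1.807/(5.88 + 1.807) = 5.642 V.
Branch current I = V_A/R_b = 5.642/6.97 = 0.8095 mA.

I ≈ 0.810 mA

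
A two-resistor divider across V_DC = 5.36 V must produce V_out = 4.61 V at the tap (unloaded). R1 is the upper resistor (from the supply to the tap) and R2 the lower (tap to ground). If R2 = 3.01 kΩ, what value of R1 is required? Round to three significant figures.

R1 ≈ 0.490 kΩ

Required fraction k = V_out/V_DC = 0.8601.
Rearranging, R1 = R2·(1−k)/k = 3.01 × 0.1627 = 0.4897 kΩ.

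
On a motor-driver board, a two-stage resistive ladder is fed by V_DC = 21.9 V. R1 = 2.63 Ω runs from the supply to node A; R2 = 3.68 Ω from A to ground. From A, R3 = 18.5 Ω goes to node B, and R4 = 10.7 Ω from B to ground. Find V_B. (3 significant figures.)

V_B ≈ 4.45 V

Node A sees R2 in parallel with the series input of stage 2, R3 + R4 = 29.20 Ω.
R2 ‖ (R3+R4) = 3.268 Ω.
V_A = 21.9 × 3.268/(2.63 + 3.268) = 12.13 V.
Stage 2 is unloaded, so V_B = V_A · R4/(R3+R4) = 12.13 × 10.7/29.20 = 4.447 V.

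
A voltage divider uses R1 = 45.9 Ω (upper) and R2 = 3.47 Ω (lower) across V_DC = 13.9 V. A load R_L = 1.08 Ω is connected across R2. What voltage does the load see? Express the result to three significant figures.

V_out ≈ 0.245 V

First combine the lower leg with the load: R2 ‖ R_L = 0.8236 Ω.
Then V_out = V_DC · R2'/(R1 + R2') = 13.9 × 0.8236/46.72 = 0.2450 V.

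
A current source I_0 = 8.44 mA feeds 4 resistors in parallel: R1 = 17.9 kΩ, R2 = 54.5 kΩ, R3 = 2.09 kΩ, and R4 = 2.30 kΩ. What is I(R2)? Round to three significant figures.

Conductances: ΣG = 1/17.9 + 1/54.5 + 1/2.09 + 1/2.30 = 0.9875 (1/kΩ).
Current divider: I(R2) = I_0 · G_k/ΣG = 8.44 × (0.01835/0.9875) = 8.44 × 0.01858 = 0.1568 mA.

I ≈ 0.157 mA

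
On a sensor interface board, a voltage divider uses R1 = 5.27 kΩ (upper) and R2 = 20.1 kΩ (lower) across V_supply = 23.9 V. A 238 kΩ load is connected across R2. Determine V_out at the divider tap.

The load sits in parallel with R2, giving an effective lower resistance R2' = R2·R_L/(R2+R_L) = 18.53 kΩ.
Then V_out = V_supply · R2'/(R1 + R2') = 23.9 × 18.53/23.80 = 18.61 V.

V_out ≈ 18.6 V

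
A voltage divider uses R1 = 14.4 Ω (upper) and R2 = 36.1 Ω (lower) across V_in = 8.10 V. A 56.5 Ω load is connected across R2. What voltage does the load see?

R2 ‖ R_L = (36.1 × 56.5)/(36.1 + 56.5) = 22.03 Ω.
Now apply the divider: V_out = 8.10 × 0.6047 = 4.898 V.

V_out ≈ 4.90 V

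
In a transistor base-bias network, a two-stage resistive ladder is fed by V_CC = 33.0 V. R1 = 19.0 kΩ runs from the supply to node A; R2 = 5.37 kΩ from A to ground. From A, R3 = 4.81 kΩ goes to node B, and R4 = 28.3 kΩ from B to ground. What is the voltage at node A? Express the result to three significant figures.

V_A ≈ 6.46 V

Looking into the second stage from A: R3 + R4 = 33.11 kΩ appears in parallel with R2.
Effective lower resistance at A: R2 ‖ 33.11 = 4.621 kΩ.
So V_A = 33.0 × 0.1956 = 6.455 V.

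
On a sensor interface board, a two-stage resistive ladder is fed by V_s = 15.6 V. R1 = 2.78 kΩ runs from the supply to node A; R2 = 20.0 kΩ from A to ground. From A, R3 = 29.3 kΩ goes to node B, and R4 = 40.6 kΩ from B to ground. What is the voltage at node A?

V_A ≈ 13.2 V

The second stage (R3 + R4 = 69.90 kΩ) loads node A in parallel with R2.
R2 ‖ (R3+R4) = 15.55 kΩ.
So V_A = 15.6 × 0.8483 = 13.23 V.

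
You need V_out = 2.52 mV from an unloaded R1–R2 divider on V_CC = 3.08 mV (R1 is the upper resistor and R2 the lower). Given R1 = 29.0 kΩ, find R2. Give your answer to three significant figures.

Required fraction k = V_out/V_CC = 0.8182.
R2 = R1 · 0.8182/(1 − 0.8182) = 130.5 kΩ.

R2 ≈ 130 kΩ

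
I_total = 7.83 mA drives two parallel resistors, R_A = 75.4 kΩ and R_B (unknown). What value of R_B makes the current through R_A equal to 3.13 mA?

R_B ≈ 50.2 kΩ

The fraction through R_A equals R_B/(R_A+R_B).
3.13/7.83 = R_B/(R_A + R_B) → R_B = R_A · (0.3997)/(1 − 0.3997) = 75.4 × 0.6660 = 50.21 kΩ.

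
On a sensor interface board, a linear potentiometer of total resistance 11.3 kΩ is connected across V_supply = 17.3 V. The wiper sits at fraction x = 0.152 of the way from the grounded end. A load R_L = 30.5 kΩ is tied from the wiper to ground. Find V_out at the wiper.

Split the track: R_lower = x·R_p = 1.718 kΩ, R_upper = (1−x)·R_p = 9.582 kΩ.
R_L loads the lower segment: effective lower R = 1.626 kΩ.
V_out = 17.3 × 1.626/(9.582 + 1.626) = 2.510 V.

V_out ≈ 2.51 V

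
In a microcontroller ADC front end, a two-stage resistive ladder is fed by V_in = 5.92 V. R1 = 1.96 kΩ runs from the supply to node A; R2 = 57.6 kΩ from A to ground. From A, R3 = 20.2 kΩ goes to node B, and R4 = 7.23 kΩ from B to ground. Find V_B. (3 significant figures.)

Looking into the second stage from A: R3 + R4 = 27.43 kΩ appears in parallel with R2.
R2 ‖ (R3+R4) = 18.58 kΩ.
First divider: V_A = V_in · 18.58/(1.96 + 18.58) = 5.355 V.
Then the unloaded second divider: V_B = V_A × R4/(R3+R4) = 5.355 × 0.2636 = 1.412 V.

V_B ≈ 1.41 V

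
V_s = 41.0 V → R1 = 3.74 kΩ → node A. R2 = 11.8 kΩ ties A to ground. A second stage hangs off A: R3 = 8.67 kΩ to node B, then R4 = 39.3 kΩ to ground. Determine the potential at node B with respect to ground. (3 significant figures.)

The second stage (R3 + R4 = 47.97 kΩ) loads node A in parallel with R2.
R2 ‖ (R3+R4) = 9.470 kΩ.
So V_A = 41.0 × 0.7169 = 29.39 V.
Then the unloaded second divider: V_B = V_A × R4/(R3+R4) = 29.39 × 0.8193 = 24.08 V.

V_B ≈ 24.1 V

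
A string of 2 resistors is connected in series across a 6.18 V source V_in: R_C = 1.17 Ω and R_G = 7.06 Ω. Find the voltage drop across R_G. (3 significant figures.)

Total series resistance ΣR = 1.17 + 7.06 = 8.230 Ω.
V = V_in · R/ΣR = 6.18 × 0.8578 = 5.301 V.

V ≈ 5.30 V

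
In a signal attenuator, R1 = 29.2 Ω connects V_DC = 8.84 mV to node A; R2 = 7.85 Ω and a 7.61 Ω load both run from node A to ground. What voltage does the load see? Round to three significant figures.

First combine the lower leg with the load: R2 ‖ R_L = 3.864 Ω.
Now apply the divider: V_out = 8.84 × 0.1169 = 1.033 mV.
(Unloaded it would be 1.87 mV; the load pulls it down.)

V_out ≈ 1.03 mV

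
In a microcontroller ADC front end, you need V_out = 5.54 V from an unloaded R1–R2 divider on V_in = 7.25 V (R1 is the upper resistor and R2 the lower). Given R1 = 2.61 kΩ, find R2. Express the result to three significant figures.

V_out/V_in = R2/(R1+R2) = 0.7641.
R2 = R1 · 0.7641/(1 − 0.7641) = 8.456 kΩ.

R2 ≈ 8.46 kΩ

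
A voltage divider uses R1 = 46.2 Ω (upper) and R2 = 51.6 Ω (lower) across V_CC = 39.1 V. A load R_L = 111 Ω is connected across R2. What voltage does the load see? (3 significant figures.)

The load sits in parallel with R2, giving an effective lower resistance R2' = R2·R_L/(R2+R_L) = 35.23 Ω.
Voltage divider with the loaded lower leg: V_out = 39.1 × 35.23/(46.2 + 35.23) = 39.1 × 0.4326 = 16.91 V.
(Unloaded it would be 20.6 V; the load pulls it down.)

V_out ≈ 16.9 V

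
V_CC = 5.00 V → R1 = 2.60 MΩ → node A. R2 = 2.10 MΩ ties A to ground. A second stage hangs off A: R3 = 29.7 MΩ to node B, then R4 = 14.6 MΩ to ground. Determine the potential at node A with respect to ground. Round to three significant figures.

V_A ≈ 2.18 V

The second stage (R3 + R4 = 44.30 MΩ) loads node A in parallel with R2.
Effective lower resistance at A: R2 ‖ 44.30 = 2.005 MΩ.
So V_A = 5.00 × 0.4354 = 2.177 V.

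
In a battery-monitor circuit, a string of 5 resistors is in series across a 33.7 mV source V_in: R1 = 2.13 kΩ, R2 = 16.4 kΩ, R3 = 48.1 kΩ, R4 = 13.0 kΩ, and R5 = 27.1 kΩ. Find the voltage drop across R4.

Series total: ΣR = 2.13 + 16.4 + 48.1 + 13.0 + 27.1 = 106.7 kΩ.
By the voltage-divider rule, V = 33.7 × 13.00/106.7 = 4.105 mV.

V ≈ 4.10 mV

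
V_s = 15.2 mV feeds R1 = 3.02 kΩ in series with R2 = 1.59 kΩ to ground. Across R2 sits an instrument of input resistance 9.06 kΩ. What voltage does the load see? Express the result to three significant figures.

V_out ≈ 4.70 mV

First combine the lower leg with the load: R2 ‖ R_L = 1.353 kΩ.
Then V_out = V_s · R2'/(R1 + R2') = 15.2 × 1.353/4.373 = 4.702 mV.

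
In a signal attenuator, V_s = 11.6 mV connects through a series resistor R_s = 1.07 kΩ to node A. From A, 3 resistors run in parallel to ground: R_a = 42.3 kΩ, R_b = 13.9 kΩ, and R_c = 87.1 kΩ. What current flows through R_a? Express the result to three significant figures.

I ≈ 0.246 µA

Equivalent of the parallel group: R_p = 9.340 kΩ.
V_A = 11.6 × 9.340/10.41 = 10.41 mV.
Branch current I = V_A/R_a = 10.41/42.3 = 0.2460 µA.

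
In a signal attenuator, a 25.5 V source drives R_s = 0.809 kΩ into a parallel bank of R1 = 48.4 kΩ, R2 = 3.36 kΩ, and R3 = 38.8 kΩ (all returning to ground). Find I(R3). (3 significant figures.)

I ≈ 0.514 mA

Combine the parallel branches: R_p = (1/48.4 + 1/3.36 + 1/38.8)⁻¹ = 2.907 kΩ.
V_A by voltage divider: V_A = 25.5 × 2.907/(0.809 + 2.907) = 19.95 V.
Branch current I = V_A/R3 = 19.95/38.8 = 0.5141 mA.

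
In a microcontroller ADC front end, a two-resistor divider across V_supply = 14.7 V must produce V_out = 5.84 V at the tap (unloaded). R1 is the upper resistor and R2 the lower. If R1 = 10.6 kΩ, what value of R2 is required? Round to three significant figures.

R2 ≈ 6.99 kΩ

V_out/V_supply = R2/(R1+R2) = 0.3973.
So R2 = R1 · V_out/(V_supply − V_out) = 10.6 × 5.84/(14.7 − 5.84) = 10.6 × 0.6591 = 6.987 kΩ.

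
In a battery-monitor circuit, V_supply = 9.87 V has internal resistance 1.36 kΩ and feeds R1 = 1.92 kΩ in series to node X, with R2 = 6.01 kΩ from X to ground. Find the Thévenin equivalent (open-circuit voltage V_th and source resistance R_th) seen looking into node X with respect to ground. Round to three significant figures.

V_th ≈ 6.39 V, R_th ≈ 2.12 kΩ

R1' = 1.36 + 1.92 = 3.280 kΩ (source resistance + R1).
With X open, the divider is unloaded: V_th = 9.87 × 6.01/9.290 = 6.385 V.
With V_supply suppressed (replaced by a short), R_th = R1' ‖ R2 = (3.280 × 6.01)/(3.280 + 6.01) = 2.122 kΩ.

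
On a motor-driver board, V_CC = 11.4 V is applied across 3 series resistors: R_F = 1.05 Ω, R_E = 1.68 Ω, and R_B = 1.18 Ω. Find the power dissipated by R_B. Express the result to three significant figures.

The common current is I = 11.4/3.910 = 2.916 A.
P = I²R = 8.501 × 1.18 = 10.03 W.

P ≈ 10.0 W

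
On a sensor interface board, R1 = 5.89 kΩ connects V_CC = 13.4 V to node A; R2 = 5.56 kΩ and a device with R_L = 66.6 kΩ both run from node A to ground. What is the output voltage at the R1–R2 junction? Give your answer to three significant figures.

First combine the lower leg with the load: R2 ‖ R_L = 5.132 kΩ.
Now apply the divider: V_out = 13.4 × 0.4656 = 6.239 V.

V_out ≈ 6.24 V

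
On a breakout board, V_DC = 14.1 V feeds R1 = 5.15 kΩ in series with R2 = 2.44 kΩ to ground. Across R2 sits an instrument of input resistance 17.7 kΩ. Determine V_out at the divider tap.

V_out ≈ 4.15 V

The load sits in parallel with R2, giving an effective lower resistance R2' = R2·R_L/(R2+R_L) = 2.144 kΩ.
Now apply the divider: V_out = 14.1 × 0.2940 = 4.145 V.
(Unloaded it would be 4.53 V; the load pulls it down.)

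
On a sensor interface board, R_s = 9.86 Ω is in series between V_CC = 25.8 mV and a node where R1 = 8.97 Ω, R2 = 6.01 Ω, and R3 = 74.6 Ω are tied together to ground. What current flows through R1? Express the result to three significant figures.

Parallel bank: R_p = 1/(1/8.97 + 1/6.01 + 1/74.6) = 3.433 Ω.
V_A = 25.8 × 3.433/13.29 = 6.663 mV.
I(R1) = V_A / R1 = 6.663/8.97 = 0.7428 mA.

I ≈ 0.743 mA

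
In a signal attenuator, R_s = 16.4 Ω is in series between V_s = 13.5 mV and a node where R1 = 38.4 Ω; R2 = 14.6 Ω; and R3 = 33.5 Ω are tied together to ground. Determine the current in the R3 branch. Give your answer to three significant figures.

Combine the parallel branches: R_p = (1/38.4 + 1/14.6 + 1/33.5)⁻¹ = 8.040 Ω.
Node voltage V_A = V_s · R_p/(R_s + R_p) = 13.5 × 0.3290 = 4.441 mV.
Branch current I = V_A/R3 = 4.441/33.5 = 0.1326 mA.

I ≈ 0.133 mA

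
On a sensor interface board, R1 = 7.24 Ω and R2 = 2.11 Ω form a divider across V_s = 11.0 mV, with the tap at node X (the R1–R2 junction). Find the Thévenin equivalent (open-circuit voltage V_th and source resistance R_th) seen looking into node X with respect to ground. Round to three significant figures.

V_th ≈ 2.48 mV, R_th ≈ 1.63 Ω

With X open, the divider is unloaded: V_th = 11.0 × 2.11/9.350 = 2.482 mV.
With V_s suppressed (replaced by a short), R_th = R1 ‖ R2 = (7.240 × 2.11)/(7.240 + 2.11) = 1.634 Ω.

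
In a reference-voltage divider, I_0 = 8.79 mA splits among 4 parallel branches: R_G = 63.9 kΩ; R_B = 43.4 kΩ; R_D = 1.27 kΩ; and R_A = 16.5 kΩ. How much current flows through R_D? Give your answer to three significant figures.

Total conductance ΣG = 1/63.9 + 1/43.4 + 1/1.27 + 1/16.5 = 0.8867 (units of 1/kΩ).
R_D takes the fraction G_k/ΣG = 0.7874/0.8867 = 0.8880, so I = 8.79 × 0.8880 = 7.806 mA.

I ≈ 7.81 mA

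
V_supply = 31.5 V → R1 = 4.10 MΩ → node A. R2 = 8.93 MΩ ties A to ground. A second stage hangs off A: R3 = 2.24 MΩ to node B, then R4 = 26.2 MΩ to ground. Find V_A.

The second stage (R3 + R4 = 28.44 MΩ) loads node A in parallel with R2.
Effective lower resistance at A: R2 ‖ 28.44 = 6.796 MΩ.
So V_A = 31.5 × 0.6237 = 19.65 V.

V_A ≈ 19.6 V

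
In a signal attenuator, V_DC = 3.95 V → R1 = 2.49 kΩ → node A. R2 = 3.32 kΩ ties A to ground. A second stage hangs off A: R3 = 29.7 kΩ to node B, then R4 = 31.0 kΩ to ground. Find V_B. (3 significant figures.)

V_B ≈ 1.13 V

Looking into the second stage from A: R3 + R4 = 60.70 kΩ appears in parallel with R2.
Effective lower resistance at A: R2 ‖ 60.70 = 3.148 kΩ.
First divider: V_A = V_DC · 3.148/(2.49 + 3.148) = 2.205 V.
Stage 2 is unloaded, so V_B = V_A · R4/(R3+R4) = 2.205 × 31.0/60.70 = 1.126 V.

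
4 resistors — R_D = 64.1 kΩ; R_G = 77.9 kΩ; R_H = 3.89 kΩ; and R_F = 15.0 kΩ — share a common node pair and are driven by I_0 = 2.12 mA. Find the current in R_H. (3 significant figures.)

I ≈ 1.55 mA

Conductances: ΣG = 1/64.1 + 1/77.9 + 1/3.89 + 1/15.0 = 0.3522 (1/kΩ).
R_H takes the fraction G_k/ΣG = 0.2571/0.3522 = 0.7300, so I = 2.12 × 0.7300 = 1.547 mA.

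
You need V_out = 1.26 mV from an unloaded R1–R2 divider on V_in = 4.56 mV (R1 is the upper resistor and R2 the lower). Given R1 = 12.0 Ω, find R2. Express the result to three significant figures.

V_out/V_in = R2/(R1+R2) = 0.2763.
R2 = R1 · 0.2763/(1 − 0.2763) = 4.582 Ω.

R2 ≈ 4.58 Ω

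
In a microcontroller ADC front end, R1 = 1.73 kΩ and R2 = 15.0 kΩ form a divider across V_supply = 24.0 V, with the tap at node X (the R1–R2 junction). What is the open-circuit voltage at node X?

Open-circuit (no load on X): V_th = V_supply · R2/(R1 + R2) = 24.0 × 15.0/(1.730 + 15.0) = 21.52 V.

V_th ≈ 21.5 V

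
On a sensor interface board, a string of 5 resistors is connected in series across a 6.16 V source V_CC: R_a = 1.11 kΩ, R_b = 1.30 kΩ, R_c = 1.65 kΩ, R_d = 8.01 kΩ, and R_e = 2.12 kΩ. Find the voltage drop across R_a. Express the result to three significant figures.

V ≈ 0.482 V

Series total: ΣR = 1.11 + 1.30 + 1.65 + 8.01 + 2.12 = 14.19 kΩ.
By the voltage-divider rule, V = 6.16 × 1.110/14.19 = 0.4819 V.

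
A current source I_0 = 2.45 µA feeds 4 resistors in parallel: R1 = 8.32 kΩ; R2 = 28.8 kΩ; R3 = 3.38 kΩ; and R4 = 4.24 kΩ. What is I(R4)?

I ≈ 0.842 µA

ΣG = 1/8.32 + 1/28.8 + 1/3.38 + 1/4.24 = 0.6866.
Current divider: I(R4) = I_0 · G_k/ΣG = 2.45 × (0.2358/0.6866) = 2.45 × 0.3435 = 0.8416 µA.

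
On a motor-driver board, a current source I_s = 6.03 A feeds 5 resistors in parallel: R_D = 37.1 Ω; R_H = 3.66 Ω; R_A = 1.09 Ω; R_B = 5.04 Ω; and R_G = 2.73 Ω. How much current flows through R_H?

I ≈ 0.924 A

Total conductance ΣG = 1/37.1 + 1/3.66 + 1/1.09 + 1/5.04 + 1/2.73 = 1.782 (units of 1/Ω).
Current divider: I(R_H) = I_s · G_k/ΣG = 6.03 × (0.2732/1.782) = 6.03 × 0.1533 = 0.9244 A.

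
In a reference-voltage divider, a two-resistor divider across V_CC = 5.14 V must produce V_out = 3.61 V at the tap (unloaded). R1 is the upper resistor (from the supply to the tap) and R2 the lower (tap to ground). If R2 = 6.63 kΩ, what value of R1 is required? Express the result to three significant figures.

R1 ≈ 2.81 kΩ

Required fraction k = V_out/V_CC = 0.7023.
So R1 = R2 · (V_CC/V_out − 1) = 6.63 × (5.14/3.61 − 1) = 6.63 × 0.4238 = 2.810 kΩ.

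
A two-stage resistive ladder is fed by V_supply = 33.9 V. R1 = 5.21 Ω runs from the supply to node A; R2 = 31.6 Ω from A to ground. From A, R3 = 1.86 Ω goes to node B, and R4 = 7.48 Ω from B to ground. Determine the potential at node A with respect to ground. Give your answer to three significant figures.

V_A ≈ 19.7 V

Looking into the second stage from A: R3 + R4 = 9.340 Ω appears in parallel with R2.
Effective lower resistance at A: R2 ‖ 9.340 = 7.209 Ω.
First divider: V_A = V_supply · 7.209/(5.21 + 7.209) = 19.68 V.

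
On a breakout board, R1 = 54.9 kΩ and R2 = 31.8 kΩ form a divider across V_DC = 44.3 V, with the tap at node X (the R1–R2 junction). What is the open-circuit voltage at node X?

Open-circuit (no load on X): V_th = V_DC · R2/(R1 + R2) = 44.3 × 31.8/(54.90 + 31.8) = 16.25 V.

V_th ≈ 16.2 V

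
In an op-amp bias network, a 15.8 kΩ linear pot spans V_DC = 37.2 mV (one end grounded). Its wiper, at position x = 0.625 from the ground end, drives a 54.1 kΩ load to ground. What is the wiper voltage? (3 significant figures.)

Lower segment x·R_p = 9.875 kΩ; upper segment (1−x)·R_p = 5.925 kΩ.
(x·R_p) ‖ R_L = 8.351 kΩ.
Then V_out = V_DC · 8.351/(5.925 + 8.351) = 21.76 mV.

V_out ≈ 21.8 mV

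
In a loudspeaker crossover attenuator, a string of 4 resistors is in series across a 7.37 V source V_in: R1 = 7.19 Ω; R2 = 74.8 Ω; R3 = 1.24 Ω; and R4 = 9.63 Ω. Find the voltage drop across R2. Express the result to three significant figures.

Series total: ΣR = 7.19 + 74.8 + 1.24 + 9.63 = 92.86 Ω.
V = V_in · R/ΣR = 7.37 × 0.8055 = 5.937 V.

V ≈ 5.94 V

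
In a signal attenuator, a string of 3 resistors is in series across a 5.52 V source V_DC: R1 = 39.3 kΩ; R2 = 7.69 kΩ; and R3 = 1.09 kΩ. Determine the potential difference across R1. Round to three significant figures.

Series total: ΣR = 39.3 + 7.69 + 1.09 = 48.08 kΩ.
V = V_DC · R/ΣR = 5.52 × 0.8174 = 4.512 V.

V ≈ 4.51 V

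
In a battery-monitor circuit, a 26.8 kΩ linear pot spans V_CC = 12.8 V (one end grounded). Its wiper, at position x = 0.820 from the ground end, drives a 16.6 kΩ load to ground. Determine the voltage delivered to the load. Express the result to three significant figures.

Split the track: R_lower = x·R_p = 21.98 kΩ, R_upper = (1−x)·R_p = 4.824 kΩ.
(x·R_p) ‖ R_L = 9.457 kΩ.
V_out = 12.8 × 9.457/(4.824 + 9.457) = 8.476 V.

V_out ≈ 8.48 V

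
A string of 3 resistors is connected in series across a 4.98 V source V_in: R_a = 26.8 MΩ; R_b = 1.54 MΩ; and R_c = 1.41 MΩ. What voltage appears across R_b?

V ≈ 0.258 V

Total series resistance ΣR = 26.8 + 1.54 + 1.41 = 29.75 MΩ.
V = V_in · R/ΣR = 4.98 × 0.05176 = 0.2578 V.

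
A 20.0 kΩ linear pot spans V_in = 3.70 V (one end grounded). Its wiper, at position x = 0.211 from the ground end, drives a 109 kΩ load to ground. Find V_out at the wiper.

V_out ≈ 0.758 V

The pot divides into 15.78 kΩ above the wiper and 4.220 kΩ below.
(x·R_p) ‖ R_L = 4.063 kΩ.
Loaded-divider output: V_out = 3.70 × 0.2047 = 0.7576 V.
(Unloaded: V_out = x·V_in = 0.781 V.)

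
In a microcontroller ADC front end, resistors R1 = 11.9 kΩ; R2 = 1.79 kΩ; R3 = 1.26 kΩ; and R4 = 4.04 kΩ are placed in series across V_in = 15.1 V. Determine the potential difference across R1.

V ≈ 9.46 V

Total series resistance ΣR = 11.9 + 1.79 + 1.26 + 4.04 = 18.99 kΩ.
By the voltage-divider rule, V = 15.1 × 11.90/18.99 = 9.462 V.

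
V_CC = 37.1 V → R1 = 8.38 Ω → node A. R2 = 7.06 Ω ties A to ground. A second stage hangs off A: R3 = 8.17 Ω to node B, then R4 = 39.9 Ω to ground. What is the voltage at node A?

V_A ≈ 15.7 V

Looking into the second stage from A: R3 + R4 = 48.07 Ω appears in parallel with R2.
R2 ‖ (R3+R4) = 6.156 Ω.
So V_A = 37.1 × 0.4235 = 15.71 V.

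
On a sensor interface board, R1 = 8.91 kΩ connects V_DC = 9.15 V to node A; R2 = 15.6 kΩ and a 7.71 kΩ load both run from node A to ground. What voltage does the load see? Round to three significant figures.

First combine the lower leg with the load: R2 ‖ R_L = 5.160 kΩ.
Now apply the divider: V_out = 9.15 × 0.3667 = 3.356 V.
(Unloaded it would be 5.82 V; the load pulls it down.)

V_out ≈ 3.36 V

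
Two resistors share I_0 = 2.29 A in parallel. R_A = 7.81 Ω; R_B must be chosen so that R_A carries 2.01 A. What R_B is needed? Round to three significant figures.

R_B ≈ 56.1 Ω

The fraction through R_A equals R_B/(R_A+R_B).
2.01/2.29 = R_B/(R_A + R_B) → R_B = R_A · (0.8777)/(1 − 0.8777) = 7.81 × 7.179 = 56.06 Ω.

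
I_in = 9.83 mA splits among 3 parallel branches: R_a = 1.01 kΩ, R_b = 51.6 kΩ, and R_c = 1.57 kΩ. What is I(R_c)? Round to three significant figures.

I ≈ 3.80 mA

ΣG = 1/1.01 + 1/51.6 + 1/1.57 = 1.646.
By the current-divider rule, I = I_in · G_k/ΣG = 9.83 × 0.3869 = 3.803 mA.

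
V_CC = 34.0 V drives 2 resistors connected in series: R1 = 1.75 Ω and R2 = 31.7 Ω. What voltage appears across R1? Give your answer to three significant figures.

V ≈ 1.78 V

ΣR = 1.75 + 31.7 = 33.45 Ω.
Voltage divider: V = V_CC · (1.750 / 33.45) = 34.0 × 0.05232 = 1.779 V.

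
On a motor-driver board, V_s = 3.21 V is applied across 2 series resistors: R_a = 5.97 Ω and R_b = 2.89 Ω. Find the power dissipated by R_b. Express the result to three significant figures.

Series current I = V_s/ΣR = 3.21/8.860 = 0.3623 A.
P = I²R = 0.1313 × 2.89 = 0.3794 W.

P ≈ 0.379 W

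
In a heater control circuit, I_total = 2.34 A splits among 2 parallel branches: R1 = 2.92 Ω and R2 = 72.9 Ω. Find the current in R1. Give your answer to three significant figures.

I ≈ 2.25 A

With just two branches, the current splits inversely with resistance.
I(R1) = 2.34 × 72.9/(2.92 + 72.9) = 2.34 × 0.9615 = 2.250 A.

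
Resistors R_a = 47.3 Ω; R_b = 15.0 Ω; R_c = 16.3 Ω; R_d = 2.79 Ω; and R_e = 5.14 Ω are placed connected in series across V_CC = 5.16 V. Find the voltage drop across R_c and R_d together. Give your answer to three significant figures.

V ≈ 1.14 V

Series total: ΣR = 47.3 + 15.0 + 16.3 + 2.79 + 5.14 = 86.53 Ω.
R_{R_c..R_d} = 16.3 + 2.79 = 19.09 Ω.
By the voltage-divider rule, V = 5.16 × 19.09/86.53 = 1.138 V.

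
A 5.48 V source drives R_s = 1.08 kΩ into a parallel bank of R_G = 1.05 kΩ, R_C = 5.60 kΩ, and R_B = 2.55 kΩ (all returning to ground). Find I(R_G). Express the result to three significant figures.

I ≈ 1.97 mA

Parallel bank: R_p = 1/(1/1.05 + 1/5.60 + 1/2.55) = 0.6566 kΩ.
V_A by voltage divider: V_A = 5.48 × 0.6566/(1.08 + 0.6566) = 2.072 V.
Branch current I = V_A/R_G = 2.072/1.05 = 1.973 mA.
(Check via current divider: I_total = 3.156 mA; share G_k/ΣG = 0.6253 → same result.)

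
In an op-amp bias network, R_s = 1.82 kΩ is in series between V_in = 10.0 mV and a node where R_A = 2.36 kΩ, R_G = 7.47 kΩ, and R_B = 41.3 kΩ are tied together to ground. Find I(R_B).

I ≈ 0.118 µA

Combine the parallel branches: R_p = (1/2.36 + 1/7.47 + 1/41.3)⁻¹ = 1.719 kΩ.
V_A by voltage divider: V_A = 10.0 × 1.719/(1.82 + 1.719) = 4.857 mV.
I(R_B) = V_A / R_B = 4.857/41.3 = 0.1176 µA.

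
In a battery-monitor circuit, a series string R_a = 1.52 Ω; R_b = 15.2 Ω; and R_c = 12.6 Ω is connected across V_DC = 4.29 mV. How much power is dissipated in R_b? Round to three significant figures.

P ≈ 0.325 µW

The common current is I = 4.29/29.32 = 0.1463 mA.
V(R_b) = I·R = 2.224 mV; P = V·I = 2.224 × 0.1463 = 0.3254 µW.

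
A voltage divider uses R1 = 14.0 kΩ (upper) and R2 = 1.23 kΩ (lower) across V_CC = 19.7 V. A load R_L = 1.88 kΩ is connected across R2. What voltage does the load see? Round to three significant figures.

V_out ≈ 0.993 V

R2 ‖ R_L = (1.23 × 1.88)/(1.23 + 1.88) = 0.7435 kΩ.
Then V_out = V_CC · R2'/(R1 + R2') = 19.7 × 0.7435/14.74 = 0.9935 V.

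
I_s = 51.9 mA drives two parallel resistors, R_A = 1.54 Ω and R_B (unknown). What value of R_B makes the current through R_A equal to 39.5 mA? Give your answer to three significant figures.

Two-branch current divider: I_A = I_s · R_B/(R_A + R_B).
39.5/51.9 = R_B/(R_A + R_B) → R_B = R_A · (0.7611)/(1 − 0.7611) = 1.54 × 3.185 = 4.906 Ω.

R_B ≈ 4.91 Ω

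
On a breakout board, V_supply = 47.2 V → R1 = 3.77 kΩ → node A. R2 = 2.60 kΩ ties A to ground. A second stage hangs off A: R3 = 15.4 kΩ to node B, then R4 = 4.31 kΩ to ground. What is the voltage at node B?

V_B ≈ 3.91 V

The second stage (R3 + R4 = 19.71 kΩ) loads node A in parallel with R2.
Effective lower resistance at A: R2 ‖ 19.71 = 2.297 kΩ.
First divider: V_A = V_supply · 2.297/(3.77 + 2.297) = 17.87 V.
Then the unloaded second divider: V_B = V_A × R4/(R3+R4) = 17.87 × 0.2187 = 3.908 V.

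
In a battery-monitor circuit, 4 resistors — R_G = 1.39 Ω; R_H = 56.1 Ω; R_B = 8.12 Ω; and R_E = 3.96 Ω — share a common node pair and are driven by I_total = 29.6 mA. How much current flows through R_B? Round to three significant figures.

I ≈ 3.28 mA

ΣG = 1/1.39 + 1/56.1 + 1/8.12 + 1/3.96 = 1.113.
R_B takes the fraction G_k/ΣG = 0.1232/1.113 = 0.1107, so I = 29.6 × 0.1107 = 3.275 mA.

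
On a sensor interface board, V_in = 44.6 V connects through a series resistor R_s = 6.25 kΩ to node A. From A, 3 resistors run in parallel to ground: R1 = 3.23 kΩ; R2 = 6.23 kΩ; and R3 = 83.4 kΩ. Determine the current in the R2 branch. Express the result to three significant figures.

I ≈ 1.78 mA

Parallel bank: R_p = 1/(1/3.23 + 1/6.23 + 1/83.4) = 2.074 kΩ.
V_A = 44.6 × 2.074/8.324 = 11.11 V.
I(R2) = V_A / R2 = 11.11/6.23 = 1.784 mA.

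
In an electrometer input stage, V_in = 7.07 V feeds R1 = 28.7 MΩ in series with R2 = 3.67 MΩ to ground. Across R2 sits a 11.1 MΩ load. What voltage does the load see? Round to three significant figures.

The load sits in parallel with R2, giving an effective lower resistance R2' = R2·R_L/(R2+R_L) = 2.758 MΩ.
Voltage divider with the loaded lower leg: V_out = 7.07 × 2.758/(28.7 + 2.758) = 7.07 × 0.08768 = 0.6199 V.
(Unloaded it would be 0.802 V; the load pulls it down.)

V_out ≈ 0.620 V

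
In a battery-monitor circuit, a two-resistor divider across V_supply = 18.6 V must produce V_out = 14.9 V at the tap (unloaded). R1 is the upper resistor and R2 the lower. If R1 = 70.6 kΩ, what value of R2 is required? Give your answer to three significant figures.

The divider ratio is R2/(R1+R2) = 14.9/18.6 = 0.8011.
So R2 = R1 · V_out/(V_supply − V_out) = 70.6 × 14.9/(18.6 − 14.9) = 70.6 × 4.027 = 284.3 kΩ.

R2 ≈ 284 kΩ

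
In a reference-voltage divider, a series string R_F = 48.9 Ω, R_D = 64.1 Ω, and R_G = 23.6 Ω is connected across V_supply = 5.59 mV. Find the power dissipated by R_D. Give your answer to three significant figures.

ΣR = 136.6 Ω → I = 5.59/136.6 = 0.04092 mA.
P = I²R = 0.001675 × 64.1 = 0.1073 µW.

P ≈ 0.107 µW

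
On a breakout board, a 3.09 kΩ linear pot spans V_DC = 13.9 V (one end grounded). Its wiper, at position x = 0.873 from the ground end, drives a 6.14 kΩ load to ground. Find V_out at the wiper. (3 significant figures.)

V_out ≈ 11.5 V

Lower segment x·R_p = 2.698 kΩ; upper segment (1−x)·R_p = 0.3924 kΩ.
R_L loads the lower segment: effective lower R = 1.874 kΩ.
Then V_out = V_DC · 1.874/(0.3924 + 1.874) = 11.49 V.
(Unloaded: V_out = x·V_DC = 12.1 V.)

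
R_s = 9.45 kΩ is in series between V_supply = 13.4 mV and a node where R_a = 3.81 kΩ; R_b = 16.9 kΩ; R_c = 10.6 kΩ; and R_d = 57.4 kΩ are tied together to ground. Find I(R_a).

I ≈ 0.690 µA

Parallel bank: R_p = 1/(1/3.81 + 1/16.9 + 1/10.6 + 1/57.4) = 2.307 kΩ.
Node voltage V_A = V_supply · R_p/(R_s + R_p) = 13.4 × 0.1962 = 2.630 mV.
Branch current I = V_A/R_a = 2.630/3.81 = 0.6902 µA.
(Equivalently: I_total = 1.140 µA, then current-divider fraction G_k/ΣG = 0.6056.)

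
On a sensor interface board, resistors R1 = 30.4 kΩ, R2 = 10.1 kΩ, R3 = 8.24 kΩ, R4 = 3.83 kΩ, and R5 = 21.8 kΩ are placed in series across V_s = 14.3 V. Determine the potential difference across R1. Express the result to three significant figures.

V ≈ 5.85 V

Series total: ΣR = 30.4 + 10.1 + 8.24 + 3.83 + 21.8 = 74.37 kΩ.
V = V_s · R/ΣR = 14.3 × 0.4088 = 5.845 V.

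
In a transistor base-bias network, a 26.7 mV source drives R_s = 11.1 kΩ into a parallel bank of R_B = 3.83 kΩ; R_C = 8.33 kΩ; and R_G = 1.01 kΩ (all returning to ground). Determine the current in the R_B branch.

I ≈ 0.430 µA

Combine the parallel branches: R_p = (1/3.83 + 1/8.33 + 1/1.01)⁻¹ = 0.7293 kΩ.
Node voltage V_A = V_CC · R_p/(R_s + R_p) = 26.7 × 0.06165 = 1.646 mV.
Branch current I = V_A/R_B = 1.646/3.83 = 0.4298 µA.
(Equivalently: I_total = 2.257 µA, then current-divider fraction G_k/ΣG = 0.1904.)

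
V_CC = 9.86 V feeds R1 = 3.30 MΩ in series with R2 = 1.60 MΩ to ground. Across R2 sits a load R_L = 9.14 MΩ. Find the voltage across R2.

V_out ≈ 2.88 V

R2 ‖ R_L = (1.60 × 9.14)/(1.60 + 9.14) = 1.362 MΩ.
Voltage divider with the loaded lower leg: V_out = 9.86 × 1.362/(3.30 + 1.362) = 9.86 × 0.2921 = 2.880 V.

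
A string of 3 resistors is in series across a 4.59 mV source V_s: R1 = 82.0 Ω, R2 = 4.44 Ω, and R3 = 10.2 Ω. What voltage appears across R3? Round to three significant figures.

Total series resistance ΣR = 82.0 + 4.44 + 10.2 = 96.64 Ω.
By the voltage-divider rule, V = 4.59 × 10.20/96.64 = 0.4845 mV.

V ≈ 0.484 mV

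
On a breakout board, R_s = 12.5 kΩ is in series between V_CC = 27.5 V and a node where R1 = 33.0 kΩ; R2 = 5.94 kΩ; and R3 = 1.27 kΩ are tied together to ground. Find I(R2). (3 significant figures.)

Combine the parallel branches: R_p = (1/33.0 + 1/5.94 + 1/1.27)⁻¹ = 1.014 kΩ.
Node voltage V_A = V_CC · R_p/(R_s + R_p) = 27.5 × 0.07504 = 2.064 V.
Branch current I = V_A/R2 = 2.064/5.94 = 0.3474 mA.

I ≈ 0.347 mA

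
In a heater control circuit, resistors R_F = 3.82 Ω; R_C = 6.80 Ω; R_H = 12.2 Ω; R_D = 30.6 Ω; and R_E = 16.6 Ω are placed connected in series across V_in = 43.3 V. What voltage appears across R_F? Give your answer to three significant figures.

V ≈ 2.36 V

ΣR = 3.82 + 6.80 + 12.2 + 30.6 + 16.6 = 70.02 Ω.
By the voltage-divider rule, V = 43.3 × 3.820/70.02 = 2.362 V.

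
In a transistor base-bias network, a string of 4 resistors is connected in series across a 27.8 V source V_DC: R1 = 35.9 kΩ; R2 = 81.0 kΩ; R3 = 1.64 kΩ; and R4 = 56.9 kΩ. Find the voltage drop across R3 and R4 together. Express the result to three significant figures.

V ≈ 9.28 V

Total series resistance ΣR = 35.9 + 81.0 + 1.64 + 56.9 = 175.4 kΩ.
R_{R3..R4} = 1.64 + 56.9 = 58.54 kΩ.
V = V_DC · R/ΣR = 27.8 × 0.3337 = 9.276 V.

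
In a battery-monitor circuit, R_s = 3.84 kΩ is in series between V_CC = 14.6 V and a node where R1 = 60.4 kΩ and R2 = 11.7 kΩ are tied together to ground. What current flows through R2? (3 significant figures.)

Parallel bank: R_p = 1/(1/60.4 + 1/11.7) = 9.801 kΩ.
V_A = 14.6 × 9.801/13.64 = 10.49 V.
I(R2) = V_A / R2 = 10.49/11.7 = 0.8966 mA.

I ≈ 0.897 mA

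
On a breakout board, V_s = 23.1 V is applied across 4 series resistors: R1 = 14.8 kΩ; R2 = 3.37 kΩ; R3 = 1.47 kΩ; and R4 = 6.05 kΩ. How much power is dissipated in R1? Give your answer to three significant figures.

ΣR = 25.69 kΩ → I = 23.1/25.69 = 0.8992 mA.
P(R1) = I²·R1 = (0.8992)² × 14.8 = 11.97 mW.

P ≈ 12.0 mW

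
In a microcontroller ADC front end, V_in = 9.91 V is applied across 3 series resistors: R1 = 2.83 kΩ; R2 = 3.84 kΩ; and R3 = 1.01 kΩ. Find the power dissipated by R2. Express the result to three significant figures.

P ≈ 6.39 mW

ΣR = 7.680 kΩ → I = 9.91/7.680 = 1.290 mA.
P(R2) = I²·R2 = (1.290)² × 3.84 = 6.394 mW.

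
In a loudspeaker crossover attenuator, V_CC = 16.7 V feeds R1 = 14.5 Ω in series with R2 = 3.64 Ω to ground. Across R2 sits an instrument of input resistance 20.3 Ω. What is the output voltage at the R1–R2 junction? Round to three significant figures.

V_out ≈ 2.93 V

First combine the lower leg with the load: R2 ‖ R_L = 3.087 Ω.
Voltage divider with the loaded lower leg: V_out = 16.7 × 3.087/(14.5 + 3.087) = 16.7 × 0.1755 = 2.931 V.
(Unloaded it would be 3.35 V; the load pulls it down.)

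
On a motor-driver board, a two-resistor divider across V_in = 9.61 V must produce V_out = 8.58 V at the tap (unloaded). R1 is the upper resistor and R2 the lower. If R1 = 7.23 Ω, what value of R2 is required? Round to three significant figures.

The divider ratio is R2/(R1+R2) = 8.58/9.61 = 0.8928.
R2 = R1 · 0.8928/(1 − 0.8928) = 60.23 Ω.

R2 ≈ 60.2 Ω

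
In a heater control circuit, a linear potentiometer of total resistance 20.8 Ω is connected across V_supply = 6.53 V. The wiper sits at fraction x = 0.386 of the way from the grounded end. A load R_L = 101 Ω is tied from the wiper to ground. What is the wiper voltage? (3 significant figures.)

V_out ≈ 2.40 V

The pot divides into 12.77 Ω above the wiper and 8.029 Ω below.
R_L loads the lower segment: effective lower R = 7.438 Ω.
Loaded-divider output: V_out = 6.53 × 0.3680 = 2.403 V.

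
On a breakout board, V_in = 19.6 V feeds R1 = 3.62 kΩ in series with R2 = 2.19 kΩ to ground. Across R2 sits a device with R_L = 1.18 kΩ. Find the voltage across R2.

V_out ≈ 3.43 V

First combine the lower leg with the load: R2 ‖ R_L = 0.7668 kΩ.
Voltage divider with the loaded lower leg: V_out = 19.6 × 0.7668/(3.62 + 0.7668) = 19.6 × 0.1748 = 3.426 V.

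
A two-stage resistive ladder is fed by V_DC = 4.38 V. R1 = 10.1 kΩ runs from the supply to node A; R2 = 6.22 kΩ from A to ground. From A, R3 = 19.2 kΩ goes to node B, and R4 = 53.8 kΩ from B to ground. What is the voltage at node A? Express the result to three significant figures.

V_A ≈ 1.59 V

The second stage (R3 + R4 = 73.00 kΩ) loads node A in parallel with R2.
Effective lower resistance at A: R2 ‖ 73.00 = 5.732 kΩ.
V_A = 4.38 × 5.732/(10.1 + 5.732) = 1.586 V.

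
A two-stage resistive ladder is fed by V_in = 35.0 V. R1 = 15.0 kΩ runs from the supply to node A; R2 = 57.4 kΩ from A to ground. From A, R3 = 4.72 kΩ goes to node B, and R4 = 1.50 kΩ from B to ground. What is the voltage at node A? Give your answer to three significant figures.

Looking into the second stage from A: R3 + R4 = 6.220 kΩ appears in parallel with R2.
R2 ‖ (R3+R4) = 5.612 kΩ.
So V_A = 35.0 × 0.2723 = 9.529 V.

V_A ≈ 9.53 V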